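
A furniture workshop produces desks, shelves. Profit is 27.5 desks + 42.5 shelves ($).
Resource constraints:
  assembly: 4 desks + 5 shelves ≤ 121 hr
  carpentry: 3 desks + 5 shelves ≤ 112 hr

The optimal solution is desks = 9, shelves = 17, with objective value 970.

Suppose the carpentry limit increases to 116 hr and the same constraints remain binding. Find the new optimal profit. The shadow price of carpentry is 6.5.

996

Δb = 4, so new z* = 970 + (6.5)·(4) = 970 + 26 = 996.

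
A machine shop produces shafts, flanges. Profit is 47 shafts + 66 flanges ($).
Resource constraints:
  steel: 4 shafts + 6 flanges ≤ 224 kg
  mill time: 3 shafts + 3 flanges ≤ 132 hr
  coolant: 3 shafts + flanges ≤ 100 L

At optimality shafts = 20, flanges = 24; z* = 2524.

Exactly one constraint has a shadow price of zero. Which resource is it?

coolant

steel: 224/224 (binding)
mill time: 132/132 (binding)
coolant: 84/100 (slack 16)
By complementary slackness, a constraint with positive slack has shadow price 0 → coolant.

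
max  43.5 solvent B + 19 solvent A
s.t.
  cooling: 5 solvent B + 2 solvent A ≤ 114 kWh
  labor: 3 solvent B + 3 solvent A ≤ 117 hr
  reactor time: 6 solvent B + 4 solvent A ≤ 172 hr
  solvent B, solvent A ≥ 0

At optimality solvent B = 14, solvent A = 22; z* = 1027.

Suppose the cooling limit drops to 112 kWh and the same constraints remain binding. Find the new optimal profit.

1012

Binding: cooling and reactor time. Non-binding: labor (9 unused).
Slack constraints have shadow price 0 (complementary slackness).
Dual feasibility on the basic columns requires 5·y_cooling + 6·y_reactor time = 43.5, 2·y_cooling + 4·y_reactor time = 19.
Solving: y_cooling = 7.5, y_reactor time = 1.
Δz = y_cooling·Δb = 7.5 × (-2) = -15, so new z* = 1027 − 15 = 1012.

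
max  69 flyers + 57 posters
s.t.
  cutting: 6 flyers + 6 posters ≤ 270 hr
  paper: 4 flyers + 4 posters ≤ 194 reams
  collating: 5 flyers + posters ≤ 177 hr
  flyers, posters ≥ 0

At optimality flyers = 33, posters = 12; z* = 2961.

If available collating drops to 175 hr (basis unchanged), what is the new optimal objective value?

2955

At the optimum: cutting uses 270 of 270 (binding); paper uses 180 of 194 (slack = 14); collating uses 177 of 177 (binding).
By complementary slackness, y = 0 for the non-binding constraint.
From A_Bᵀ y = c: 6·y_cutting + 5·y_collating = 69; 6·y_cutting + 1·y_collating = 57.
This yields shadow prices y_cutting = 9, y_collating = 3.
Δz = y_collating·Δb = 3 × (-2) = -6, so new z* = 2961 − 6 = 2955.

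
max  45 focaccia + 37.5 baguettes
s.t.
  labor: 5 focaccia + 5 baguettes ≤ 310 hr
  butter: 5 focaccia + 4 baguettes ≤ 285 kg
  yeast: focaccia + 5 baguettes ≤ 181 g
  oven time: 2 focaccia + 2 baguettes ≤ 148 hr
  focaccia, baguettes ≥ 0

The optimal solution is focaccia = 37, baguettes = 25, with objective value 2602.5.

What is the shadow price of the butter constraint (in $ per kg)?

At the optimum: labor uses 310 of 310 (binding); butter uses 285 of 285 (binding); yeast uses 162 of 181 (slack = 19); oven time uses 124 of 148 (slack = 24).
Slack constraints have shadow price 0 (complementary slackness).
From A_Bᵀ y = c: 5·y_labor + 5·y_butter = 45; 5·y_labor + 4·y_butter = 37.5.
→ y_labor = 1.5 and y_butter = 7.5.
Shadow price of butter = 7.5.

7.5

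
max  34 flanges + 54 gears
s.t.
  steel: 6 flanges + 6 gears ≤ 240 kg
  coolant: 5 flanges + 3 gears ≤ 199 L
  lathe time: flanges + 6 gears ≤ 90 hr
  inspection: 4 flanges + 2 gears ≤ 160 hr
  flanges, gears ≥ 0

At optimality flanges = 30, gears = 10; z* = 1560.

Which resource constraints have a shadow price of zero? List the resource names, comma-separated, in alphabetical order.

coolant, inspection

steel: 240/240 (binding)
coolant: 180/199 (slack 19)
lathe time: 90/90 (binding)
inspection: 140/160 (slack 20)
By complementary slackness, a constraint with positive slack has shadow price 0 → coolant, inspection.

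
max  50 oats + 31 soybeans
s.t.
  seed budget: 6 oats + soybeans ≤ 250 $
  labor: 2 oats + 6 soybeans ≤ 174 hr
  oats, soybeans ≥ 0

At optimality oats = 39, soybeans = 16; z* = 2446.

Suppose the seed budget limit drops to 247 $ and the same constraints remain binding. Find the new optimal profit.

2425

At the optimum: seed budget uses 250 of 250 (binding); labor uses 174 of 174 (binding).
From A_Bᵀ y = c: 6·y_seed budget + 2·y_labor = 50; 1·y_seed budget + 6·y_labor = 31.
→ y_seed budget = 7 and y_labor = 4.
Δz = y_seed budget·Δb = 7 × (-3) = -21, so new z* = 2446 − 21 = 2425.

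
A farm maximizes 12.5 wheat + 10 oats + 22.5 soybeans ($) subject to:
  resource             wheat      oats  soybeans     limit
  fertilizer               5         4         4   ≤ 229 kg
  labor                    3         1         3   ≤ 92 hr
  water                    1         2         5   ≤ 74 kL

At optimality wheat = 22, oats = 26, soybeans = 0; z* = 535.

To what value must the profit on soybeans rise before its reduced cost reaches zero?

26.5

Binding: labor and water. Non-binding: fertilizer (15 unused).
Since fertilizer is not tight, its dual is 0.
Dual feasibility on the basic columns requires 3·y_labor + 1·y_water = 12.5, 1·y_labor + 2·y_water = 10.
This yields shadow prices y_labor = 3, y_water = 3.5.
soybeans enters the basis when its profit ≥ yᵀa₃ = 3·3 + 3.5·5 = 26.5.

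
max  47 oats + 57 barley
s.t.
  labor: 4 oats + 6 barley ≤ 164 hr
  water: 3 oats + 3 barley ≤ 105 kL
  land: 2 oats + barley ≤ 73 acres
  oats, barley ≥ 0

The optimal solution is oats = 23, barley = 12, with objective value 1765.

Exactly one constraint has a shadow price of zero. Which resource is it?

land

labor: 164/164 (binding)
water: 105/105 (binding)
land: 58/73 (slack 15)
By complementary slackness, a constraint with positive slack has shadow price 0 → land.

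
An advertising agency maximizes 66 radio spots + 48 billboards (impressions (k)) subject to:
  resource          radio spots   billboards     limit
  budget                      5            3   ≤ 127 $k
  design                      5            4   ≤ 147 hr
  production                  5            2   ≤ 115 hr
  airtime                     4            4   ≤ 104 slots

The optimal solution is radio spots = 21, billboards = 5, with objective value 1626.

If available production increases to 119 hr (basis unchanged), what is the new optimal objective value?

1650

At the optimum: budget uses 120 of 127 (slack = 7); design uses 125 of 147 (slack = 22); production uses 115 of 115 (binding); airtime uses 104 of 104 (binding).
Slack constraints have shadow price 0 (complementary slackness).
The binding rows give the dual system: 5·y_production + 4·y_airtime = 66 and 2·y_production + 4·y_airtime = 48.
Solving: y_production = 6, y_airtime = 9.
Δz = y_production·Δb = 6 × (4) = 24, so new z* = 1626 + 24 = 1650.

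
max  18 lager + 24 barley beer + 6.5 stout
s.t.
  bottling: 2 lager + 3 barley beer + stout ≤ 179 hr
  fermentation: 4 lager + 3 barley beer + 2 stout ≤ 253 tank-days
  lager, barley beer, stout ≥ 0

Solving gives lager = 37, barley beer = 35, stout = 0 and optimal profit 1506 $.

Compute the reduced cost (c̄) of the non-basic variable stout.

-2.5

At the optimum: bottling uses 179 of 179 (binding); fermentation uses 253 of 253 (binding).
From A_Bᵀ y = c: 2·y_bottling + 4·y_fermentation = 18; 3·y_bottling + 3·y_fermentation = 24.
→ y_bottling = 7 and y_fermentation = 1.
Reduced cost of stout: c₃ − yᵀa₃ = 6.5 − (7·1 + 1·2) = 6.5 − 9 = -2.5.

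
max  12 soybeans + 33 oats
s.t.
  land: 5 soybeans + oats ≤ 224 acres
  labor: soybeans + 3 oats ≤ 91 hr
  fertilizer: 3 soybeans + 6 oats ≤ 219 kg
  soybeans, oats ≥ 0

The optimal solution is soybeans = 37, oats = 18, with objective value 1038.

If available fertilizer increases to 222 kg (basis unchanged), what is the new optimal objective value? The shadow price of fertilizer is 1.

Δb = 3, so new z* = 1038 + (1)·(3) = 1038 + 3 = 1041.

1041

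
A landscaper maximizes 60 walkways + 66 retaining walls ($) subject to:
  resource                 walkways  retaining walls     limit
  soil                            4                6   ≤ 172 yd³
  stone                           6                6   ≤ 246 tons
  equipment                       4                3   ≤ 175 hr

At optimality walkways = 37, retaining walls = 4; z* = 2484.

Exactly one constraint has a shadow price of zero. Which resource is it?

soil: 172/172 (binding)
stone: 246/246 (binding)
equipment: 160/175 (slack 15)
By complementary slackness, a constraint with positive slack has shadow price 0 → equipment.

equipment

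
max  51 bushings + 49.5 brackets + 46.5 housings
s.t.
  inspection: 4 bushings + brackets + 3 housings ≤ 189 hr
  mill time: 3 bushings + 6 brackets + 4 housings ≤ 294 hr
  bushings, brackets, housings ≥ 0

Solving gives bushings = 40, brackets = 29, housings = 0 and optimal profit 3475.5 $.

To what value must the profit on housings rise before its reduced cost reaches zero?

50.5

At the optimum: inspection uses 189 of 189 (binding); mill time uses 294 of 294 (binding).
Dual feasibility on the basic columns requires 4·y_inspection + 3·y_mill time = 51, 1·y_inspection + 6·y_mill time = 49.5.
This yields shadow prices y_inspection = 7.5, y_mill time = 7.
housings enters the basis when its profit ≥ yᵀa₃ = 7.5·3 + 7·4 = 50.5.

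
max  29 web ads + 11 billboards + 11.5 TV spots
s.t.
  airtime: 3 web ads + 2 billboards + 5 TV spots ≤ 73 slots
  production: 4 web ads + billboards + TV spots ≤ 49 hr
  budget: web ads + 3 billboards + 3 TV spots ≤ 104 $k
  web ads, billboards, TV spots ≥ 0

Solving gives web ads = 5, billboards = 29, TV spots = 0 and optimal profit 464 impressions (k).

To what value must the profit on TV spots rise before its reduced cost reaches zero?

20

Check each constraint at x*: airtime 73/73 (tight); production 49/49 (tight); budget 92/104 (slack 12).
Slack constraints have shadow price 0 (complementary slackness).
From A_Bᵀ y = c: 3·y_airtime + 4·y_production = 29; 2·y_airtime + 1·y_production = 11.
This yields shadow prices y_airtime = 3, y_production = 5.
TV spots enters the basis when its profit ≥ yᵀa₃ = 3·5 + 5·1 = 20.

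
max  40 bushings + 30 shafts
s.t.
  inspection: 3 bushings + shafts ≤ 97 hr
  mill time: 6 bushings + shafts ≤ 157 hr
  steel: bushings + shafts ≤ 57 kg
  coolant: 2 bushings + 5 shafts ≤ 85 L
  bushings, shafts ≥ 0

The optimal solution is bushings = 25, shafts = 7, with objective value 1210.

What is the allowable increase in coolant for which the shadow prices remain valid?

140

Binding constraints: mill time, coolant. The basis is B = [[6,1],[2,5]] with det 28.
Per unit increase in coolant, x* moves by d = (-0.0357, 0.2143).
The basis stays optimal until inspection becomes binding; allowable increase = 140 L.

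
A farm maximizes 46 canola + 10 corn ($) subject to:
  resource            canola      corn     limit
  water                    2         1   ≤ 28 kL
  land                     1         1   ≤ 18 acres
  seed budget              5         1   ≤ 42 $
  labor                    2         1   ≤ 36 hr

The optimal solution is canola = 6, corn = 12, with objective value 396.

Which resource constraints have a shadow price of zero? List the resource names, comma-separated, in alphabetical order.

water: 24/28 (slack 4)
land: 18/18 (binding)
seed budget: 42/42 (binding)
labor: 24/36 (slack 12)
By complementary slackness, a constraint with positive slack has shadow price 0 → labor, water.

labor, water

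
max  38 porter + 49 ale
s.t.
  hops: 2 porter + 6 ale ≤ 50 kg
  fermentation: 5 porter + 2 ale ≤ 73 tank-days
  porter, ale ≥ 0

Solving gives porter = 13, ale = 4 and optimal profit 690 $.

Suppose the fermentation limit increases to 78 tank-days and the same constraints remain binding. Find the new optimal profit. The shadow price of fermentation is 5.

Δb = 5, so new z* = 690 + (5)·(5) = 690 + 25 = 715.

715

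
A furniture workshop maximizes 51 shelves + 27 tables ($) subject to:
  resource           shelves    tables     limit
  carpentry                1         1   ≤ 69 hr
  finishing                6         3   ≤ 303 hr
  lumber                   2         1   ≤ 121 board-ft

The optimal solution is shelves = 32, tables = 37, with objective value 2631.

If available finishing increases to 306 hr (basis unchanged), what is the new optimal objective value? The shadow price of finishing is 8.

2655

Δb = 3, so new z* = 2631 + (8)·(3) = 2631 + 24 = 2655.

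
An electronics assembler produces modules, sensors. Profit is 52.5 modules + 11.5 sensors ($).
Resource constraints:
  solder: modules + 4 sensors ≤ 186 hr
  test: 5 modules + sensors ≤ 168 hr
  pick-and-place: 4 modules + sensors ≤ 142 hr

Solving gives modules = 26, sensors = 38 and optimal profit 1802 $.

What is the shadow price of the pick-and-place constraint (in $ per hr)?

At the optimum: solder uses 178 of 186 (slack = 8); test uses 168 of 168 (binding); pick-and-place uses 142 of 142 (binding).
By complementary slackness, y = 0 for the non-binding constraint.
Dual feasibility on the basic columns requires 5·y_test + 4·y_pick-and-place = 52.5, 1·y_test + 1·y_pick-and-place = 11.5.
This yields shadow prices y_test = 6.5, y_pick-and-place = 5.
Shadow price of pick-and-place = 5.

5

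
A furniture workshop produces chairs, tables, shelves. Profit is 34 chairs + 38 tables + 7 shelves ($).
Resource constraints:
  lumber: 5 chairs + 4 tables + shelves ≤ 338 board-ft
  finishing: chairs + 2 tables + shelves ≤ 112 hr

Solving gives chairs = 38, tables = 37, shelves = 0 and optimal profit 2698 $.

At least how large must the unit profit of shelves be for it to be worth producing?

Both lumber and finishing are binding at x*.
From A_Bᵀ y = c: 5·y_lumber + 1·y_finishing = 34; 4·y_lumber + 2·y_finishing = 38.
This yields shadow prices y_lumber = 5, y_finishing = 9.
shelves enters the basis when its profit ≥ yᵀa₃ = 5·1 + 9·1 = 14.

14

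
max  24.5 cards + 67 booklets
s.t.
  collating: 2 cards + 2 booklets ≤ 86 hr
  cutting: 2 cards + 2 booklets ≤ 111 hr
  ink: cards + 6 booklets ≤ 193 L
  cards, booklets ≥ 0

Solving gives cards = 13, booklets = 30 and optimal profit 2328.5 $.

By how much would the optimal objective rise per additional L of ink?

8.5

At the optimum: collating uses 86 of 86 (binding); cutting uses 86 of 111 (slack = 25); ink uses 193 of 193 (binding).
By complementary slackness, y = 0 for the non-binding constraint.
From A_Bᵀ y = c: 2·y_collating + 1·y_ink = 24.5; 2·y_collating + 6·y_ink = 67.
Solving: y_collating = 8, y_ink = 8.5.
Shadow price of ink = 8.5.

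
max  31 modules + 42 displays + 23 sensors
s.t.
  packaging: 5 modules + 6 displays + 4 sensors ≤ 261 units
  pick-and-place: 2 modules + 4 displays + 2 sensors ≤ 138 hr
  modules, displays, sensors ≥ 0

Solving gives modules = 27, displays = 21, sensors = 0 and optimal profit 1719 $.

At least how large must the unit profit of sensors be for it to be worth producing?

At the optimum: packaging uses 261 of 261 (binding); pick-and-place uses 138 of 138 (binding).
Dual feasibility on the basic columns requires 5·y_packaging + 2·y_pick-and-place = 31, 6·y_packaging + 4·y_pick-and-place = 42.
Solving: y_packaging = 5, y_pick-and-place = 3.
sensors enters the basis when its profit ≥ yᵀa₃ = 5·4 + 3·2 = 26.

26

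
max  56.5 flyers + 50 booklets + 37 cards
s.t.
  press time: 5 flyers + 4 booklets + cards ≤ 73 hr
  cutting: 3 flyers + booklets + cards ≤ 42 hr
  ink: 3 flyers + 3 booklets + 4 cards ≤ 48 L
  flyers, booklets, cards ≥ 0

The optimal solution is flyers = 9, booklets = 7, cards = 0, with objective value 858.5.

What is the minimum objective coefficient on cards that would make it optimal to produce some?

Check each constraint at x*: press time 73/73 (tight); cutting 34/42 (slack 8); ink 48/48 (tight).
Since cutting is not tight, its dual is 0.
From A_Bᵀ y = c: 5·y_press time + 3·y_ink = 56.5; 4·y_press time + 3·y_ink = 50.
This yields shadow prices y_press time = 6.5, y_ink = 8.
cards enters the basis when its profit ≥ yᵀa₃ = 6.5·1 + 8·4 = 38.5.

38.5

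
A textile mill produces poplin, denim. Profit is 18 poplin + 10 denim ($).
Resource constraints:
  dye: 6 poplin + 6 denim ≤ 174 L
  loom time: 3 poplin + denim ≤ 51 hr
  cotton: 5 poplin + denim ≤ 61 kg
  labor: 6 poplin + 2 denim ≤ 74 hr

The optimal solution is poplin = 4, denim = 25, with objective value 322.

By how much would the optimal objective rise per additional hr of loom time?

Binding: dye and labor. Non-binding: loom time (14 unused), cotton (16 unused).
Since loom time, cotton are not tight, their duals are 0.
Dual feasibility on the basic columns requires 6·y_dye + 6·y_labor = 18, 6·y_dye + 2·y_labor = 10.
This yields shadow prices y_dye = 1, y_labor = 2.
Shadow price of loom time = 0.

0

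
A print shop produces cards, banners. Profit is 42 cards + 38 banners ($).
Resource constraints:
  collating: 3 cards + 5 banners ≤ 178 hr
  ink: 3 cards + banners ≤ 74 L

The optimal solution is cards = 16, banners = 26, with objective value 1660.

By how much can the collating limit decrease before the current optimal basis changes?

104

Binding constraints: collating, ink. The basis is B = [[3,5],[3,1]] with det -12.
Per unit decrease in collating, x* moves by d = (0.0833, -0.25).
The basis stays optimal until banners reaches 0; allowable decrease = 104 hr.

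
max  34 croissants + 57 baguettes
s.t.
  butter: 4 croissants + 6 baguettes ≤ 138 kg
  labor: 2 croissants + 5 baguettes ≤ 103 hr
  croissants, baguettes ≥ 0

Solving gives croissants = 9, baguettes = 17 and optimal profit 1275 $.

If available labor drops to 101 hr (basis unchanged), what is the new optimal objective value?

Check each constraint at x*: butter 138/138 (tight); labor 103/103 (tight).
From A_Bᵀ y = c: 4·y_butter + 2·y_labor = 34; 6·y_butter + 5·y_labor = 57.
Solving: y_butter = 7, y_labor = 3.
Δz = y_labor·Δb = 3 × (-2) = -6, so new z* = 1275 − 6 = 1269.

1269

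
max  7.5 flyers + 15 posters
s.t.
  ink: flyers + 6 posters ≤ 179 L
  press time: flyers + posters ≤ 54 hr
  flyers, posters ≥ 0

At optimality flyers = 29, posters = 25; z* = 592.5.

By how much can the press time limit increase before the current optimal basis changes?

Binding constraints: ink, press time. The basis is B = [[1,6],[1,1]] with det -5.
Per unit increase in press time, x* moves by d = (1.2, -0.2).
The basis stays optimal until posters reaches 0; allowable increase = 125 hr.

125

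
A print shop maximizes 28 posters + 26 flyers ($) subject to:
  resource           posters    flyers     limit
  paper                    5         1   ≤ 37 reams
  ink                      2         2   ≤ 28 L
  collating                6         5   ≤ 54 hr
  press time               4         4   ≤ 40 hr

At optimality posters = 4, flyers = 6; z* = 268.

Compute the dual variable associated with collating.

Check each constraint at x*: paper 26/37 (slack 11); ink 20/28 (slack 8); collating 54/54 (tight); press time 40/40 (tight).
By complementary slackness, y = 0 for the non-binding constraints.
Dual feasibility on the basic columns requires 6·y_collating + 4·y_press time = 28, 5·y_collating + 4·y_press time = 26.
Solving: y_collating = 2, y_press time = 4.
Shadow price of collating = 2.

2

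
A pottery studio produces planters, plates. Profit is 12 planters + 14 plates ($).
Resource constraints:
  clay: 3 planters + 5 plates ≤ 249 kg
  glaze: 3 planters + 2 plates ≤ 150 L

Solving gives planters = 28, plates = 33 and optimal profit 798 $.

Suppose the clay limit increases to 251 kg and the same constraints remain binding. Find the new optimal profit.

Both clay and glaze are binding at x*.
Dual feasibility on the basic columns requires 3·y_clay + 3·y_glaze = 12, 5·y_clay + 2·y_glaze = 14.
This yields shadow prices y_clay = 2, y_glaze = 2.
Δz = y_clay·Δb = 2 × (2) = 4, so new z* = 798 + 4 = 802.

802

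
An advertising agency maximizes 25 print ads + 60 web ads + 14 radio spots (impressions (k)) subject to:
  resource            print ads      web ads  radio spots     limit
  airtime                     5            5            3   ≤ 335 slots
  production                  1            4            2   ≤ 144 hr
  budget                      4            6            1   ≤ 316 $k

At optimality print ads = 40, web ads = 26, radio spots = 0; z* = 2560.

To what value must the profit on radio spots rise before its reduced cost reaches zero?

Check each constraint at x*: airtime 330/335 (slack 5); production 144/144 (tight); budget 316/316 (tight).
Slack constraints have shadow price 0 (complementary slackness).
The binding rows give the dual system: 1·y_production + 4·y_budget = 25 and 4·y_production + 6·y_budget = 60.
→ y_production = 9 and y_budget = 4.
radio spots enters the basis when its profit ≥ yᵀa₃ = 9·2 + 4·1 = 22.

22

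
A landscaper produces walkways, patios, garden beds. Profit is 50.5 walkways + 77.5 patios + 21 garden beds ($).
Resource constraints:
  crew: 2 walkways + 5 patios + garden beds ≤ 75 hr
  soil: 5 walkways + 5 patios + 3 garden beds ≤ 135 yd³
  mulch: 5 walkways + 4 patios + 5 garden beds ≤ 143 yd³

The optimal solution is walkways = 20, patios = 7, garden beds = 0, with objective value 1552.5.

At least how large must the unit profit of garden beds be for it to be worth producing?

Check each constraint at x*: crew 75/75 (tight); soil 135/135 (tight); mulch 128/143 (slack 15).
Since mulch is not tight, its dual is 0.
The binding rows give the dual system: 2·y_crew + 5·y_soil = 50.5 and 5·y_crew + 5·y_soil = 77.5.
Solving: y_crew = 9, y_soil = 6.5.
garden beds enters the basis when its profit ≥ yᵀa₃ = 9·1 + 6.5·3 = 28.5.

28.5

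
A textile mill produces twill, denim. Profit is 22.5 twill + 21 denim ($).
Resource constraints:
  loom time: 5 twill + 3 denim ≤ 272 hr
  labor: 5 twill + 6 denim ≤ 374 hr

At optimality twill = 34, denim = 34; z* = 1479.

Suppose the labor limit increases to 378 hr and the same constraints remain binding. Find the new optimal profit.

1489

Check each constraint at x*: loom time 272/272 (tight); labor 374/374 (tight).
From A_Bᵀ y = c: 5·y_loom time + 5·y_labor = 22.5; 3·y_loom time + 6·y_labor = 21.
This yields shadow prices y_loom time = 2, y_labor = 2.5.
Δz = y_labor·Δb = 2.5 × (4) = 10, so new z* = 1479 + 10 = 1489.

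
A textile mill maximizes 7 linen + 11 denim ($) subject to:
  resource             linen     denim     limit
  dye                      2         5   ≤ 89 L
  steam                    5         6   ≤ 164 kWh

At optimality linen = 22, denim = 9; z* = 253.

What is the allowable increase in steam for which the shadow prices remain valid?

58.5

Binding constraints: dye, steam. The basis is B = [[2,5],[5,6]] with det -13.
Per unit increase in steam, x* moves by d = (0.3846, -0.1538).
The basis stays optimal until denim reaches 0; allowable increase = 58.5 kWh.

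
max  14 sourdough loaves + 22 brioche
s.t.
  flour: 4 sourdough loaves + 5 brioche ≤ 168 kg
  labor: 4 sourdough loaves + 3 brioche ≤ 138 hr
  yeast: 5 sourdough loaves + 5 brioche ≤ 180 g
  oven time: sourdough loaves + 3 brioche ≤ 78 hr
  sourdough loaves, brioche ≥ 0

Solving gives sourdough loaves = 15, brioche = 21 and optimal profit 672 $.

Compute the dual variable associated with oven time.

4

Binding: yeast and oven time. Non-binding: flour (3 unused), labor (15 unused).
Since flour, labor are not tight, their duals are 0.
The binding rows give the dual system: 5·y_yeast + 1·y_oven time = 14 and 5·y_yeast + 3·y_oven time = 22.
→ y_yeast = 2 and y_oven time = 4.
Shadow price of oven time = 4.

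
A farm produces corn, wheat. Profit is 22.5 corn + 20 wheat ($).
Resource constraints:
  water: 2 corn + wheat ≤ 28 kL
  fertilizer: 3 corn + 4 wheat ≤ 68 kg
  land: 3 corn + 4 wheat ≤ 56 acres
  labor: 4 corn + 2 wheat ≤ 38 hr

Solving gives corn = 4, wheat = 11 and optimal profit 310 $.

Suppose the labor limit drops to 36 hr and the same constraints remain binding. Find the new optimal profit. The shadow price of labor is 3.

Δb = -2, so new z* = 310 + (3)·(-2) = 310 − 6 = 304.

304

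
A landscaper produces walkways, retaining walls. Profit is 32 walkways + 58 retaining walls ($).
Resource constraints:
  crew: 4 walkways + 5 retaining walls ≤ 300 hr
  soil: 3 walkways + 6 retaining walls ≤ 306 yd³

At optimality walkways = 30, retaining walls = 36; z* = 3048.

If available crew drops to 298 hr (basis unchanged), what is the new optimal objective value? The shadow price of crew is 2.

3044

Δb = -2, so new z* = 3048 + (2)·(-2) = 3048 − 4 = 3044.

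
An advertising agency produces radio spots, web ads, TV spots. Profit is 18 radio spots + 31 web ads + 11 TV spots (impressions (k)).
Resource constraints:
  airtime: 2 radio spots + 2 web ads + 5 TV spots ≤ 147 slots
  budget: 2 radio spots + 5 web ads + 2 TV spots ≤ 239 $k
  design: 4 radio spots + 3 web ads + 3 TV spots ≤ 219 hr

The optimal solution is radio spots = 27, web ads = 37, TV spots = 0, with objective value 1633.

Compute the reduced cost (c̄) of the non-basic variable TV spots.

At the optimum: airtime uses 128 of 147 (slack = 19); budget uses 239 of 239 (binding); design uses 219 of 219 (binding).
By complementary slackness, y = 0 for the non-binding constraint.
Dual feasibility on the basic columns requires 2·y_budget + 4·y_design = 18, 5·y_budget + 3·y_design = 31.
Solving: y_budget = 5, y_design = 2.
Reduced cost of TV spots: c₃ − yᵀa₃ = 11 − (5·2 + 2·3) = 11 − 16 = -5.

-5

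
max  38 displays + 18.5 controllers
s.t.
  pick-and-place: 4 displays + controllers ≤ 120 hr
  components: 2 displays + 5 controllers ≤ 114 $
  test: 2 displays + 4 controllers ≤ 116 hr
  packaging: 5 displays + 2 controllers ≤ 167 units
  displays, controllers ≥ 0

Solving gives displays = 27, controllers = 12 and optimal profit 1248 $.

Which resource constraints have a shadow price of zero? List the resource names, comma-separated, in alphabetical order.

packaging, test

pick-and-place: 120/120 (binding)
components: 114/114 (binding)
test: 102/116 (slack 14)
packaging: 159/167 (slack 8)
By complementary slackness, a constraint with positive slack has shadow price 0 → packaging, test.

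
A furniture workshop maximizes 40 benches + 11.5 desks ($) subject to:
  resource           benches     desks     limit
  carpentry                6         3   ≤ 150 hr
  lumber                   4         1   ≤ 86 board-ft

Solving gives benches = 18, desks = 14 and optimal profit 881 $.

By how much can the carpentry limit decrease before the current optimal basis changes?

Binding constraints: carpentry, lumber. The basis is B = [[6,3],[4,1]] with det -6.
Per unit decrease in carpentry, x* moves by d = (0.1667, -0.6667).
The basis stays optimal until desks reaches 0; allowable decrease = 21 hr.

21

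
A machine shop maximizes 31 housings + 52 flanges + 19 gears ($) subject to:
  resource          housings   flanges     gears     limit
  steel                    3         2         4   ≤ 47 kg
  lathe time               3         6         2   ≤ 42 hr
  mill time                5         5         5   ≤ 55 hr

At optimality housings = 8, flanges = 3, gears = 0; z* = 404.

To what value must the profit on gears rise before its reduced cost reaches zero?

Check each constraint at x*: steel 30/47 (slack 17); lathe time 42/42 (tight); mill time 55/55 (tight).
Since steel is not tight, its dual is 0.
The binding rows give the dual system: 3·y_lathe time + 5·y_mill time = 31 and 6·y_lathe time + 5·y_mill time = 52.
→ y_lathe time = 7 and y_mill time = 2.
gears enters the basis when its profit ≥ yᵀa₃ = 7·2 + 2·5 = 24.

24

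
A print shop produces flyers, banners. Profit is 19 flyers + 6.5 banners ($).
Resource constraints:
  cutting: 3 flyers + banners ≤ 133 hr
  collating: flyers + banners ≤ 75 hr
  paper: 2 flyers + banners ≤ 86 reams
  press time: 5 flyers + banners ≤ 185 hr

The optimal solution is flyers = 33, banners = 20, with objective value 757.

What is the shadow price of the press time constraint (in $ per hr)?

Check each constraint at x*: cutting 119/133 (slack 14); collating 53/75 (slack 22); paper 86/86 (tight); press time 185/185 (tight).
Slack constraints have shadow price 0 (complementary slackness).
The binding rows give the dual system: 2·y_paper + 5·y_press time = 19 and 1·y_paper + 1·y_press time = 6.5.
Solving: y_paper = 4.5, y_press time = 2.
Shadow price of press time = 2.

2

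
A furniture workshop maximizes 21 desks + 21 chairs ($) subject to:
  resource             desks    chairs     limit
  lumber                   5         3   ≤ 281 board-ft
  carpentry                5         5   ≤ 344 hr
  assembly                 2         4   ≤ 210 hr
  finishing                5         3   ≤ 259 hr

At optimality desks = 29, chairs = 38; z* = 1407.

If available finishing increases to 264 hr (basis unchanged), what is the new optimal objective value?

Binding: assembly and finishing. Non-binding: lumber (22 unused), carpentry (9 unused).
Since lumber, carpentry are not tight, their duals are 0.
The binding rows give the dual system: 2·y_assembly + 5·y_finishing = 21 and 4·y_assembly + 3·y_finishing = 21.
Solving: y_assembly = 3, y_finishing = 3.
Δz = y_finishing·Δb = 3 × (5) = 15, so new z* = 1407 + 15 = 1422.

1422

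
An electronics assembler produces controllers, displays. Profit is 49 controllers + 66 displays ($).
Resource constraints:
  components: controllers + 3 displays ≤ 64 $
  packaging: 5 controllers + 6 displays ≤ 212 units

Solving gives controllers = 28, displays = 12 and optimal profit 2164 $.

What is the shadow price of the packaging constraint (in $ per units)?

Both components and packaging are binding at x*.
Dual feasibility on the basic columns requires 1·y_components + 5·y_packaging = 49, 3·y_components + 6·y_packaging = 66.
→ y_components = 4 and y_packaging = 9.
Shadow price of packaging = 9.

9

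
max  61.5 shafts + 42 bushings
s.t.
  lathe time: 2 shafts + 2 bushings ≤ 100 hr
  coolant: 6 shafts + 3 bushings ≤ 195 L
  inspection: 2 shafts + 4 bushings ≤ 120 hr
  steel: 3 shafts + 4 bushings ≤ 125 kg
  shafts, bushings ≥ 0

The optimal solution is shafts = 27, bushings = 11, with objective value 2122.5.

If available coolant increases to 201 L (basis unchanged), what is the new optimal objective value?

Binding: coolant and steel. Non-binding: lathe time (24 unused), inspection (22 unused).
Since lathe time, inspection are not tight, their duals are 0.
Dual feasibility on the basic columns requires 6·y_coolant + 3·y_steel = 61.5, 3·y_coolant + 4·y_steel = 42.
Solving: y_coolant = 8, y_steel = 4.5.
Δz = y_coolant·Δb = 8 × (6) = 48, so new z* = 2122.5 + 48 = 2170.5.

2170.5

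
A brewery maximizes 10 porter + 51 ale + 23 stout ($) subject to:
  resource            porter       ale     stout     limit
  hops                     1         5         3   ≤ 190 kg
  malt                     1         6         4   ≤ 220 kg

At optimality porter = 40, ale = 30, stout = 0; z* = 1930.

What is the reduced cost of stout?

At the optimum: hops uses 190 of 190 (binding); malt uses 220 of 220 (binding).
From A_Bᵀ y = c: 1·y_hops + 1·y_malt = 10; 5·y_hops + 6·y_malt = 51.
→ y_hops = 9 and y_malt = 1.
Reduced cost of stout: c₃ − yᵀa₃ = 23 − (9·3 + 1·4) = 23 − 31 = -8.

-8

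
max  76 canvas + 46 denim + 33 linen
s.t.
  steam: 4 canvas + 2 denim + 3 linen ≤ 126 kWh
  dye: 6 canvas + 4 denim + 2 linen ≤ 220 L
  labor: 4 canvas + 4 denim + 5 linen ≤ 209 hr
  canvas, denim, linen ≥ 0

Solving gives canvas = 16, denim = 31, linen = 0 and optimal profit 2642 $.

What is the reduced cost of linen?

-4

At the optimum: steam uses 126 of 126 (binding); dye uses 220 of 220 (binding); labor uses 188 of 209 (slack = 21).
By complementary slackness, y = 0 for the non-binding constraint.
The binding rows give the dual system: 4·y_steam + 6·y_dye = 76 and 2·y_steam + 4·y_dye = 46.
Solving: y_steam = 7, y_dye = 8.
Reduced cost of linen: c₃ − yᵀa₃ = 33 − (7·3 + 8·2) = 33 − 37 = -4.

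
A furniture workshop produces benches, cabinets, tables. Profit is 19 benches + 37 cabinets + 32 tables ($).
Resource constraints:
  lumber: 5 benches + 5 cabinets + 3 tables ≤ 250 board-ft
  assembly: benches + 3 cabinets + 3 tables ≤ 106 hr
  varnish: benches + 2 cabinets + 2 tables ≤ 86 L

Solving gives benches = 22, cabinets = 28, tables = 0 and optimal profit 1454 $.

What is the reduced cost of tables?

-1

Check each constraint at x*: lumber 250/250 (tight); assembly 106/106 (tight); varnish 78/86 (slack 8).
Slack constraints have shadow price 0 (complementary slackness).
From A_Bᵀ y = c: 5·y_lumber + 1·y_assembly = 19; 5·y_lumber + 3·y_assembly = 37.
This yields shadow prices y_lumber = 2, y_assembly = 9.
Reduced cost of tables: c₃ − yᵀa₃ = 32 − (2·3 + 9·3) = 32 − 33 = -1.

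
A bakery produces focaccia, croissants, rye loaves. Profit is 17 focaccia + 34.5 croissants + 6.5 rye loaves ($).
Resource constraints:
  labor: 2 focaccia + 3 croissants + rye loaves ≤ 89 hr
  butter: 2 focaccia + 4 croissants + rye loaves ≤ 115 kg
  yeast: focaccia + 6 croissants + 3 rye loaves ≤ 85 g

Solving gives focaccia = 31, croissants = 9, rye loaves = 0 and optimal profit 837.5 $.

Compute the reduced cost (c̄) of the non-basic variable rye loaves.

-7

At the optimum: labor uses 89 of 89 (binding); butter uses 98 of 115 (slack = 17); yeast uses 85 of 85 (binding).
Since butter is not tight, its dual is 0.
From A_Bᵀ y = c: 2·y_labor + 1·y_yeast = 17; 3·y_labor + 6·y_yeast = 34.5.
This yields shadow prices y_labor = 7.5, y_yeast = 2.
Reduced cost of rye loaves: c₃ − yᵀa₃ = 6.5 − (7.5·1 + 2·3) = 6.5 − 13.5 = -7.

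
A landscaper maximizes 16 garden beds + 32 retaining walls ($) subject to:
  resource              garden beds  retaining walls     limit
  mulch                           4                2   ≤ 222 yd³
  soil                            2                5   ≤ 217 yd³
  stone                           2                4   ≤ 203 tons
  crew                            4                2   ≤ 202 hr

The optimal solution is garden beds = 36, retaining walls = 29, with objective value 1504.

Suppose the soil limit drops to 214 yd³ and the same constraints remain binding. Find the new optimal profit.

1486

At the optimum: mulch uses 202 of 222 (slack = 20); soil uses 217 of 217 (binding); stone uses 188 of 203 (slack = 15); crew uses 202 of 202 (binding).
Since mulch, stone are not tight, their duals are 0.
Dual feasibility on the basic columns requires 2·y_soil + 4·y_crew = 16, 5·y_soil + 2·y_crew = 32.
Solving: y_soil = 6, y_crew = 1.
Δz = y_soil·Δb = 6 × (-3) = -18, so new z* = 1504 − 18 = 1486.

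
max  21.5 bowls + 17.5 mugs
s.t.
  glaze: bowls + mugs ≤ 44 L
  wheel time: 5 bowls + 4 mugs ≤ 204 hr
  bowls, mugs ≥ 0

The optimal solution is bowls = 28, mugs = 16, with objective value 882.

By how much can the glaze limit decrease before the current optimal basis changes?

Binding constraints: glaze, wheel time. The basis is B = [[1,1],[5,4]] with det -1.
Per unit decrease in glaze, x* moves by d = (4, -5).
The basis stays optimal until mugs reaches 0; allowable decrease = 3.2 L.

3.2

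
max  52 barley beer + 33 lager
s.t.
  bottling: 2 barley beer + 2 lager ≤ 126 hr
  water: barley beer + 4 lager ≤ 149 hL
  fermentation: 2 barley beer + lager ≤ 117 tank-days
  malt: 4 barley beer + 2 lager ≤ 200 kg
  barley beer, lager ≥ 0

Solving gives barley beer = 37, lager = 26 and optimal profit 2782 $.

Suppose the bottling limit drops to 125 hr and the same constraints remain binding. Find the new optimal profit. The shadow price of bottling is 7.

2775

Δb = -1, so new z* = 2782 + (7)·(-1) = 2782 − 7 = 2775.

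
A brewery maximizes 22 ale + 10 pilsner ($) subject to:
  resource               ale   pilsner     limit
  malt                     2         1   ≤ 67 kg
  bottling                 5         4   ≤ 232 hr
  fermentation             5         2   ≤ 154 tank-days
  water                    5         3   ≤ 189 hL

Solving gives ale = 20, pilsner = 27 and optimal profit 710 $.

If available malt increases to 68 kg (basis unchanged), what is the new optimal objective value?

716

Check each constraint at x*: malt 67/67 (tight); bottling 208/232 (slack 24); fermentation 154/154 (tight); water 181/189 (slack 8).
Slack constraints have shadow price 0 (complementary slackness).
Dual feasibility on the basic columns requires 2·y_malt + 5·y_fermentation = 22, 1·y_malt + 2·y_fermentation = 10.
→ y_malt = 6 and y_fermentation = 2.
Δz = y_malt·Δb = 6 × (1) = 6, so new z* = 710 + 6 = 716.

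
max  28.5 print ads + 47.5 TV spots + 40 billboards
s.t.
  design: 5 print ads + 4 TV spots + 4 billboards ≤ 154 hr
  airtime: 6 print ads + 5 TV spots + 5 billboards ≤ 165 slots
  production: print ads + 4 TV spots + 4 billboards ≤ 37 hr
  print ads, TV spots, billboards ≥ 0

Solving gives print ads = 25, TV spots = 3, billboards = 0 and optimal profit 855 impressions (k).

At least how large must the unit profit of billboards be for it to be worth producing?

47.5

At the optimum: design uses 137 of 154 (slack = 17); airtime uses 165 of 165 (binding); production uses 37 of 37 (binding).
Slack constraints have shadow price 0 (complementary slackness).
The binding rows give the dual system: 6·y_airtime + 1·y_production = 28.5 and 5·y_airtime + 4·y_production = 47.5.
This yields shadow prices y_airtime = 3.5, y_production = 7.5.
billboards enters the basis when its profit ≥ yᵀa₃ = 3.5·5 + 7.5·4 = 47.5.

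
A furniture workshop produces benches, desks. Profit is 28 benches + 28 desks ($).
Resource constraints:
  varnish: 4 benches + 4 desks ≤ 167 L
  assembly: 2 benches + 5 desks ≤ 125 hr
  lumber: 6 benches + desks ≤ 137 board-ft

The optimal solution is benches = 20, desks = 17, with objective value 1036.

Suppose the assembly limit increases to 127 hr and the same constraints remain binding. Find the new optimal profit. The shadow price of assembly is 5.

Δb = 2, so new z* = 1036 + (5)·(2) = 1036 + 10 = 1046.

1046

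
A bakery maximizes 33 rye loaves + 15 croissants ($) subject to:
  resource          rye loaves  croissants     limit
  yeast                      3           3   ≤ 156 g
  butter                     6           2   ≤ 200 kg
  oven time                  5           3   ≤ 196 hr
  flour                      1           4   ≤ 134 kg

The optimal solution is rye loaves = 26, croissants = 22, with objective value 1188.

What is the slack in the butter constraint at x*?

butter used = 6·26 + 2·22 = 200; slack = 200 − 200 = 0.

0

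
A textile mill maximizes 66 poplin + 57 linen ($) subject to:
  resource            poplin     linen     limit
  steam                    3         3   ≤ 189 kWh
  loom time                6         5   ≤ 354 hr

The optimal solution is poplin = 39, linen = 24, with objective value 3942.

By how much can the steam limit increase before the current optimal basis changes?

Binding constraints: steam, loom time. The basis is B = [[3,3],[6,5]] with det -3.
Per unit increase in steam, x* moves by d = (-1.6667, 2).
The basis stays optimal until poplin reaches 0; allowable increase = 23.4 kWh.

23.4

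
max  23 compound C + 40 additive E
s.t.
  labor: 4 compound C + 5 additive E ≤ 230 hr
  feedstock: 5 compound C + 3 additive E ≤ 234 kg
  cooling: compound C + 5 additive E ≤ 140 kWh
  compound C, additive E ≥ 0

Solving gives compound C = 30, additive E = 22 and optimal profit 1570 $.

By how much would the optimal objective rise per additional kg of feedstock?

0

At the optimum: labor uses 230 of 230 (binding); feedstock uses 216 of 234 (slack = 18); cooling uses 140 of 140 (binding).
By complementary slackness, y = 0 for the non-binding constraint.
The binding rows give the dual system: 4·y_labor + 1·y_cooling = 23 and 5·y_labor + 5·y_cooling = 40.
→ y_labor = 5 and y_cooling = 3.
Shadow price of feedstock = 0.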